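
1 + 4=5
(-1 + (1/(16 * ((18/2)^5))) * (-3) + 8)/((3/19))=41885405/944784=44.33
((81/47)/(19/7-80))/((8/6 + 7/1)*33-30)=-81/889945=-0.00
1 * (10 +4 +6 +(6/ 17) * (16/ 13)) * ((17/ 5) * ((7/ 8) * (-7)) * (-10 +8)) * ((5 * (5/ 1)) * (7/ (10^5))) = 1.49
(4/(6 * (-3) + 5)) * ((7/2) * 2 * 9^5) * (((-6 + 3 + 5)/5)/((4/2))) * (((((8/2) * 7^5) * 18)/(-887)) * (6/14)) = 857465173152/57655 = 14872347.12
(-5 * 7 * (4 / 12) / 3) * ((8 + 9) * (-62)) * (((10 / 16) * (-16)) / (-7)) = 52700 / 9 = 5855.56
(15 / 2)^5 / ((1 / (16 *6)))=2278125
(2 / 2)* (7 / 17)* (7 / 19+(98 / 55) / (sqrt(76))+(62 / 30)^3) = 343* sqrt(19) / 17765+4127578 / 1090125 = 3.87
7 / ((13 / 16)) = 112 / 13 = 8.62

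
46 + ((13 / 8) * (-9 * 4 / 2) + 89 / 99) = 6989 / 396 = 17.65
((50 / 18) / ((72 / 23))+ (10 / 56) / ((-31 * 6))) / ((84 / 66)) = 85690 / 123039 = 0.70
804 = 804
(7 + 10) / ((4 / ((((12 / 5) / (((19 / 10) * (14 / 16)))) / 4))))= 204 / 133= 1.53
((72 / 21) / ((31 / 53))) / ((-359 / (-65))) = 1.06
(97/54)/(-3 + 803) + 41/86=889771/1857600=0.48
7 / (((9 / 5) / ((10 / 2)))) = 175 / 9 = 19.44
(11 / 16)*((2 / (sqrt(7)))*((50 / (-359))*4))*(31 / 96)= -8525*sqrt(7) / 241248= -0.09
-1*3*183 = -549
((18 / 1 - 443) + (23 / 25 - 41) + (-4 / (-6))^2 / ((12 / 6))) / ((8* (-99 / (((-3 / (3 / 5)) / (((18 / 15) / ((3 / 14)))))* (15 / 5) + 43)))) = 118085497 / 4989600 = 23.67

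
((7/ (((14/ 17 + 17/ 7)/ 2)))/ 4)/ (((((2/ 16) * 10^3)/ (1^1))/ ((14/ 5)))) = 5831/ 241875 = 0.02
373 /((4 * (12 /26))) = 4849 /24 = 202.04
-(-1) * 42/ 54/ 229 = 7/ 2061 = 0.00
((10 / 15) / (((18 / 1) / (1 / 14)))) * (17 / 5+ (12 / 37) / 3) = 649 / 69930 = 0.01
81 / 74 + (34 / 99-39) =-275179 / 7326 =-37.56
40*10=400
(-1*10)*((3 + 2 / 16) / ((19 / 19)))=-125 / 4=-31.25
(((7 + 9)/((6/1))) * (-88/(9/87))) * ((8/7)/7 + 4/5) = -4818176/2205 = -2185.11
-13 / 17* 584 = -7592 / 17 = -446.59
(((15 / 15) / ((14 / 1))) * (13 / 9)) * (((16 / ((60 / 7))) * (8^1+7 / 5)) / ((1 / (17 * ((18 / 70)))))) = 20774 / 2625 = 7.91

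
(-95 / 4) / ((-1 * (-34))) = -95 / 136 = -0.70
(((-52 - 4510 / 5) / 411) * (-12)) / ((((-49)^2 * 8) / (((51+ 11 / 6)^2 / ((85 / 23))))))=122496091 / 111838580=1.10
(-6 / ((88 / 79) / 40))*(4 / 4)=-2370 / 11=-215.45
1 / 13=0.08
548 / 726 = 274 / 363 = 0.75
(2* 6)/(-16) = -3/4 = -0.75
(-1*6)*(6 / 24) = -3 / 2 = -1.50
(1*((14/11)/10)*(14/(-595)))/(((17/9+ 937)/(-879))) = 55377/19751875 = 0.00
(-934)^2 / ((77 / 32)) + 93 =362630.56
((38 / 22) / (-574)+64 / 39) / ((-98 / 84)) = -403355 / 287287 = -1.40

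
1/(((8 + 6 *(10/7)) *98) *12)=1/19488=0.00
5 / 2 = 2.50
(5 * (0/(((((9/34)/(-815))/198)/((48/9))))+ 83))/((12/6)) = 415/2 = 207.50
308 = 308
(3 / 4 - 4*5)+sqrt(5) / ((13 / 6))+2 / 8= -19+6*sqrt(5) / 13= -17.97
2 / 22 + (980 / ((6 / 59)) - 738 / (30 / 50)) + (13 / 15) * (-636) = 1296167 / 165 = 7855.56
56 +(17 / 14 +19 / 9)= 7475 / 126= 59.33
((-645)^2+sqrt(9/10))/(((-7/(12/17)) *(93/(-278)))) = 125405.49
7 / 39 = 0.18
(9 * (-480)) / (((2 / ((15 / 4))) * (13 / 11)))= -6853.85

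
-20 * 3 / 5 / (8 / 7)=-21 / 2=-10.50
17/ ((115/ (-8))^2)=1088/ 13225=0.08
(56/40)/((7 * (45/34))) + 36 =8134/225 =36.15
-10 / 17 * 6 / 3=-20 / 17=-1.18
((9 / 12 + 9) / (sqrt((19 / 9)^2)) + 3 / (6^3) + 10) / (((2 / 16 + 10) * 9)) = 20017 / 124659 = 0.16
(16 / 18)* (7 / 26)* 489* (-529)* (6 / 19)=-4828712 / 247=-19549.44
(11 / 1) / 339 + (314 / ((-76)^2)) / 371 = 11839151 / 363220872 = 0.03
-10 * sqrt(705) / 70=-sqrt(705) / 7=-3.79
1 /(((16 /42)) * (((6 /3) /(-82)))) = -861 /8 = -107.62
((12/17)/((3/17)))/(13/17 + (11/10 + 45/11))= 7480/11137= 0.67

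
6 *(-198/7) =-1188/7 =-169.71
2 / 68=1 / 34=0.03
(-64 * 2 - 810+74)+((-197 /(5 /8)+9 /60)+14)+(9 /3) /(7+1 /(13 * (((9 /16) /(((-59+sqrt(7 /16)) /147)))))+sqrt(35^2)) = -1010498757792777 /867396932140 - 17199 * sqrt(7) /43369846607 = -1164.98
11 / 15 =0.73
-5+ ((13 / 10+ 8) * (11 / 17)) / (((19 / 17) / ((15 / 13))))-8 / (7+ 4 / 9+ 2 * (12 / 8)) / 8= 12965 / 11609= 1.12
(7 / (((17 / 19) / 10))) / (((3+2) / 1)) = 266 / 17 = 15.65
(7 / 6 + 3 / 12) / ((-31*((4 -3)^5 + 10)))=-17 / 4092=-0.00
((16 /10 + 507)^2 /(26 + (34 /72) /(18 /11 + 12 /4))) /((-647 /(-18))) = 12571554456 /45597325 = 275.71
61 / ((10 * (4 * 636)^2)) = 61 / 64719360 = 0.00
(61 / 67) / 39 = 61 / 2613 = 0.02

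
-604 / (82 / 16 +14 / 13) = -62816 / 645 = -97.39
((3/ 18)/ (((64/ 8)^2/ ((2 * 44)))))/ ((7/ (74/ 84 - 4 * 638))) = -1178617/ 14112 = -83.52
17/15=1.13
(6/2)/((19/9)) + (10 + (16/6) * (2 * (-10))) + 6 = -35.91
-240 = -240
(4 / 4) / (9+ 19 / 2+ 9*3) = 2 / 91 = 0.02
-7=-7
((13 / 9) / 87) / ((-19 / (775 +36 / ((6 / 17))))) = -11401 / 14877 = -0.77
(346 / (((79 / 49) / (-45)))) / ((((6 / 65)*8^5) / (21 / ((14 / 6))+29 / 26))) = -167208825 / 5177344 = -32.30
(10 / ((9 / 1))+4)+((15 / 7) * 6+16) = 2140 / 63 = 33.97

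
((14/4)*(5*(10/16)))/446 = 175/7136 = 0.02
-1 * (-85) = 85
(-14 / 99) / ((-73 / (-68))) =-0.13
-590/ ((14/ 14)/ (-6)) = 3540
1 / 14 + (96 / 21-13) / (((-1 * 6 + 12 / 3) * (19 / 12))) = 727 / 266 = 2.73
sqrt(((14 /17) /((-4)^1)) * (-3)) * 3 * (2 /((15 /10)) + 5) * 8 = 76 * sqrt(714) /17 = 119.46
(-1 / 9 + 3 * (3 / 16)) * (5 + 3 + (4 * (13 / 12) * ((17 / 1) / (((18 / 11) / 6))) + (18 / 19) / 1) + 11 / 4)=12529205 / 98496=127.21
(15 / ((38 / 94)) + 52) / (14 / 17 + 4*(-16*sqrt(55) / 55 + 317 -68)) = 0.09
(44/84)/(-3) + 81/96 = 1349/2016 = 0.67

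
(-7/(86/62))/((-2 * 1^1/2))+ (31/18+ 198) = 204.77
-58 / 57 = -1.02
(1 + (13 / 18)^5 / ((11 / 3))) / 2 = 7299709 / 13856832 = 0.53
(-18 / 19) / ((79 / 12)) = -216 / 1501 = -0.14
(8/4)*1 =2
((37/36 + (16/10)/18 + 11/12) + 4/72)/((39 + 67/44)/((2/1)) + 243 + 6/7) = 0.01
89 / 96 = 0.93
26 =26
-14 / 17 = -0.82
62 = 62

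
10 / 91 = 0.11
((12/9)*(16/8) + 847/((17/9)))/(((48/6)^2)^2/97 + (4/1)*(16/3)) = 2231485/314432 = 7.10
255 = 255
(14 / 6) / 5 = 7 / 15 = 0.47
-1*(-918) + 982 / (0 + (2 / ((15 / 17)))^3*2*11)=398548917 / 432344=921.83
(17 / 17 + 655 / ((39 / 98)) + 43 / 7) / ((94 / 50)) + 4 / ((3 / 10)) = 11453080 / 12831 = 892.61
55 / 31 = 1.77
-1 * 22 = -22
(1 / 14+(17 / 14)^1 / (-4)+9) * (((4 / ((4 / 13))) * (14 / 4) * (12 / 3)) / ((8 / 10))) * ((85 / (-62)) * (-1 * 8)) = 2712775 / 124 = 21877.22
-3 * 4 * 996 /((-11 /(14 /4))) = 41832 /11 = 3802.91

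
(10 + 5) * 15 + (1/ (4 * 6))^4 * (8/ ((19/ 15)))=59097605/ 262656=225.00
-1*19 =-19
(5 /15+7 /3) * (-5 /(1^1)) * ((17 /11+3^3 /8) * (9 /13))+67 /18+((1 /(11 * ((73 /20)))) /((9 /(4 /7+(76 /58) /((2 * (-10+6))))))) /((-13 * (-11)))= -5831863217 /139861722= -41.70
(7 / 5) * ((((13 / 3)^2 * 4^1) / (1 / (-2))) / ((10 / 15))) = -4732 / 15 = -315.47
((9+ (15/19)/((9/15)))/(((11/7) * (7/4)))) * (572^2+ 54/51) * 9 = 39246502176/3553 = 11046018.06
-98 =-98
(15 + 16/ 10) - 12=23/ 5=4.60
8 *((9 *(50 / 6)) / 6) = 100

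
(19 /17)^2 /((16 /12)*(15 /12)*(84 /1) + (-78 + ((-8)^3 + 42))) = -361 /117912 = -0.00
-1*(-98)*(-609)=-59682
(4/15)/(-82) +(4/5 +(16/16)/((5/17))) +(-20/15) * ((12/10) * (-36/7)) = 53491/4305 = 12.43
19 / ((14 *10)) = 19 / 140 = 0.14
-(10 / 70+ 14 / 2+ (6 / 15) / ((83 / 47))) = -21408 / 2905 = -7.37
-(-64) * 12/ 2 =384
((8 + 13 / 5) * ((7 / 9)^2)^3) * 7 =43647779 / 2657205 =16.43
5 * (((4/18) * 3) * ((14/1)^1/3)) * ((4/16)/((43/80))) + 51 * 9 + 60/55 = 1989407/4257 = 467.33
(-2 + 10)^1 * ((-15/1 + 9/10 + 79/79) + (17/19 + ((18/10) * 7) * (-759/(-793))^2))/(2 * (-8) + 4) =26387639/59740655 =0.44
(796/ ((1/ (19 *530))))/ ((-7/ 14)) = -16031440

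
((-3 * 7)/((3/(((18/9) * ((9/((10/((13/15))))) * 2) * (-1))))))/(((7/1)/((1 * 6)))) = 468/25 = 18.72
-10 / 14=-5 / 7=-0.71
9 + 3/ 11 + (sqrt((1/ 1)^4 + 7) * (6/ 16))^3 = 27 * sqrt(2)/ 32 + 102/ 11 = 10.47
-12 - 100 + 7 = -105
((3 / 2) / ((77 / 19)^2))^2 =1172889 / 140612164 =0.01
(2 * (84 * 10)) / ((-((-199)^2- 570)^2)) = -1680 / 1523418961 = -0.00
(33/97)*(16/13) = 0.42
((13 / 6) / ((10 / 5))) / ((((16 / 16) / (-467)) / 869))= -5275699 / 12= -439641.58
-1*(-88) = 88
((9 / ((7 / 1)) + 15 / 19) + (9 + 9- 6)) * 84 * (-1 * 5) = -112320 / 19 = -5911.58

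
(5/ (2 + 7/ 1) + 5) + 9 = 131/ 9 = 14.56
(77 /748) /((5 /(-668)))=-13.75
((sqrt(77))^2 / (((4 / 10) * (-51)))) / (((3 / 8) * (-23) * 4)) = 385 / 3519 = 0.11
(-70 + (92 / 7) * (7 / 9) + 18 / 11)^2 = 33131536 / 9801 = 3380.42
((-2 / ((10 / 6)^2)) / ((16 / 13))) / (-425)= 117 / 85000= 0.00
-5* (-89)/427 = 445/427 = 1.04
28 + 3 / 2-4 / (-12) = 29.83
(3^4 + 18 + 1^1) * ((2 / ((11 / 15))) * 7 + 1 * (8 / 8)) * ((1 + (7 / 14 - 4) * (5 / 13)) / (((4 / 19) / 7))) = -508725 / 22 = -23123.86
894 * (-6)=-5364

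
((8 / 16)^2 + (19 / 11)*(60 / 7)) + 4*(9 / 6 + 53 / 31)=266331 / 9548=27.89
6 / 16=3 / 8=0.38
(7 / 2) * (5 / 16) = 35 / 32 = 1.09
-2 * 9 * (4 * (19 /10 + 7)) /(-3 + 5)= -1602 /5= -320.40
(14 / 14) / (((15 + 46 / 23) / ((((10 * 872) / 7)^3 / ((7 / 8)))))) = 5304438784000 / 40817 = 129956605.92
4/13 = 0.31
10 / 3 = 3.33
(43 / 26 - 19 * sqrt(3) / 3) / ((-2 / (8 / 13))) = -86 / 169 + 76 * sqrt(3) / 39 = 2.87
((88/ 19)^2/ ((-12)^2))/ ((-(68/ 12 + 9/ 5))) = -605/ 30324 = -0.02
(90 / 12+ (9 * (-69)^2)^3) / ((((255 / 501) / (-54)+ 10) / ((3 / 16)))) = 2128401510331372551 / 1441520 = 1476498078647.10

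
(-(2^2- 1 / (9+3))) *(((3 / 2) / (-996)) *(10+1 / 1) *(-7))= -3619 / 7968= -0.45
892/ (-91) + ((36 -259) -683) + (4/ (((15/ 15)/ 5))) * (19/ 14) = -80868/ 91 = -888.66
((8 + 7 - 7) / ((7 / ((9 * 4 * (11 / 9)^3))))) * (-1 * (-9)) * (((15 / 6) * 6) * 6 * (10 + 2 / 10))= 4344384 / 7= 620626.29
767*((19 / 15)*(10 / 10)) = 14573 / 15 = 971.53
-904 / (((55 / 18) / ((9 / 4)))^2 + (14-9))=-5931144 / 44905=-132.08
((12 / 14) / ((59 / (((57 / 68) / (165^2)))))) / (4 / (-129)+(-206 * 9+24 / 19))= -46569 / 192893975974700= -0.00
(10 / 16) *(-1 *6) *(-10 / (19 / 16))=600 / 19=31.58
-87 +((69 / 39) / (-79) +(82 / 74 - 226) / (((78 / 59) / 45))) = -45259711 / 5846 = -7742.00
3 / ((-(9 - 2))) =-0.43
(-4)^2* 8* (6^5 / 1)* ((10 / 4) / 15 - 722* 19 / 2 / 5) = -6826125312 / 5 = -1365225062.40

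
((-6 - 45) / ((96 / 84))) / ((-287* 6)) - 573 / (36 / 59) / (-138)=927577 / 135792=6.83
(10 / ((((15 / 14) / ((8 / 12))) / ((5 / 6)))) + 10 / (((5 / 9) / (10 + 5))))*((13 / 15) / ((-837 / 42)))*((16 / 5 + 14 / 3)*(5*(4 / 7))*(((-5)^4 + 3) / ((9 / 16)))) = -183237257216 / 610173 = -300303.78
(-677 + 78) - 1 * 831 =-1430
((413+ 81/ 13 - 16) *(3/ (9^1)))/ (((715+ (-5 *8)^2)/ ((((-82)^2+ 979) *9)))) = 121137378/ 30095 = 4025.17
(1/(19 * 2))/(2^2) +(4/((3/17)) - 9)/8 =1.71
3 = 3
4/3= 1.33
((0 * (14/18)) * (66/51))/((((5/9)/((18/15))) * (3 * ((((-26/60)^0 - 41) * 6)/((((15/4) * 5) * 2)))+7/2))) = 0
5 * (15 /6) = 25 /2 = 12.50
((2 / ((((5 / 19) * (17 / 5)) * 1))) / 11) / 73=0.00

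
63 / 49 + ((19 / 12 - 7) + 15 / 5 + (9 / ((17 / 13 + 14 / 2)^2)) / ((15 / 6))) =-24467 / 22680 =-1.08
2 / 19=0.11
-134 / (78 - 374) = 67 / 148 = 0.45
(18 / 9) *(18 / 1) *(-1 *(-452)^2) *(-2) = 14709888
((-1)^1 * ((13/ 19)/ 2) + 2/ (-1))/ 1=-89/ 38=-2.34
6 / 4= 3 / 2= 1.50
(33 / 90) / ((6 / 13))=143 / 180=0.79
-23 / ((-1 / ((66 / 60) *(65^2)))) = 106892.50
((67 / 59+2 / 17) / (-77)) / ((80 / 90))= -11313 / 617848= -0.02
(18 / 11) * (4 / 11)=72 / 121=0.60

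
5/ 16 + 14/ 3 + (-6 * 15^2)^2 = 87480239/ 48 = 1822504.98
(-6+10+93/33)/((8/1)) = 75/88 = 0.85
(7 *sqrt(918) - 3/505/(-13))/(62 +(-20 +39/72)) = 72/6702865 +504 *sqrt(102)/1021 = 4.99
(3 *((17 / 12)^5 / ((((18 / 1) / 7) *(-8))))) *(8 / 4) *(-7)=69572993 / 5971968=11.65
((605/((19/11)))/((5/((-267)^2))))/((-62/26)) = -2094250.54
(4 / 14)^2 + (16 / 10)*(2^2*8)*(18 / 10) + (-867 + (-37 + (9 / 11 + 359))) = -6089894 / 13475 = -451.94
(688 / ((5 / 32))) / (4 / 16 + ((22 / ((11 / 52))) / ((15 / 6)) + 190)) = 88064 / 4637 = 18.99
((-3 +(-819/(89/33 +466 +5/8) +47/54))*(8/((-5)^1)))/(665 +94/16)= 829576928/89771850045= 0.01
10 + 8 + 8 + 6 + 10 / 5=34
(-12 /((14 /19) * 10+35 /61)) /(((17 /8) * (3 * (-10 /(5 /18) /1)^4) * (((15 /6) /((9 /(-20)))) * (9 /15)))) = 0.00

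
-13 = -13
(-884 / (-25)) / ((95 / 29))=25636 / 2375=10.79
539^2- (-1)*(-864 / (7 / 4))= 2030191 / 7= 290027.29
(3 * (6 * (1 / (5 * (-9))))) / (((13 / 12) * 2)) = -12 / 65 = -0.18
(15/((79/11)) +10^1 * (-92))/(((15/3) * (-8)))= 14503/632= 22.95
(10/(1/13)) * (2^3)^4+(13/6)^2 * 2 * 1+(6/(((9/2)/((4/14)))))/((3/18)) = 67093951/126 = 532491.67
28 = 28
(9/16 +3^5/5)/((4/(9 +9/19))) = 1863/16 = 116.44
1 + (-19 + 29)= 11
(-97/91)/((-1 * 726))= 97/66066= 0.00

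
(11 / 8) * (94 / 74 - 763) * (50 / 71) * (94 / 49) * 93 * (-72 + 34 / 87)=5025217769000 / 533281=9423207.97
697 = 697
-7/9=-0.78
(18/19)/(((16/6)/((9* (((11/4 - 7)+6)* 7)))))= 39.17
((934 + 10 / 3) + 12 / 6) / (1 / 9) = 8454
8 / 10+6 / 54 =41 / 45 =0.91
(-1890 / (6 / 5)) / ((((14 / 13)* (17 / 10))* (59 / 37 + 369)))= -541125 / 233104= -2.32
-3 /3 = -1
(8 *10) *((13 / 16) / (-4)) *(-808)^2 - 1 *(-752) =-10608288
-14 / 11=-1.27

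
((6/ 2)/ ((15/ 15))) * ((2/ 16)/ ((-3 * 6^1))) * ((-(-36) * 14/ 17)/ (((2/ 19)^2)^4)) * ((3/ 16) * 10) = -5349822357915/ 69632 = -76829939.65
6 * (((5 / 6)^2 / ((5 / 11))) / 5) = 1.83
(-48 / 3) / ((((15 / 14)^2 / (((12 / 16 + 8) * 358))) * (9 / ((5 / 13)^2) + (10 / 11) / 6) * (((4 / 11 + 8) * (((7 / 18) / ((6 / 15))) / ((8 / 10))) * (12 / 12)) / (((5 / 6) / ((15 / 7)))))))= -27.39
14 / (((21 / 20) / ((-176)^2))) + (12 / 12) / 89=110274563 / 267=413013.34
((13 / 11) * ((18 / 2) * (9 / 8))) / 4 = 1053 / 352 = 2.99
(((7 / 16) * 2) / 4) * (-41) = -287 / 32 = -8.97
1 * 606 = 606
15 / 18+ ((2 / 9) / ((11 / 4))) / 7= 1171 / 1386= 0.84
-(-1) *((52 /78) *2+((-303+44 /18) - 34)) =-333.22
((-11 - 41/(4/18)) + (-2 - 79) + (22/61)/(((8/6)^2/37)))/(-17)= 131269/8296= 15.82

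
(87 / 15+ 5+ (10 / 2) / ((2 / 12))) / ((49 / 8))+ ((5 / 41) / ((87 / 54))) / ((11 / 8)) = 21521328 / 3204355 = 6.72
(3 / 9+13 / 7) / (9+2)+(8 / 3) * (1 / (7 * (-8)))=5 / 33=0.15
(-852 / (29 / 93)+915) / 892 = -52701 / 25868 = -2.04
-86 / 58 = -1.48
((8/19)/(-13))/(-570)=4/70395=0.00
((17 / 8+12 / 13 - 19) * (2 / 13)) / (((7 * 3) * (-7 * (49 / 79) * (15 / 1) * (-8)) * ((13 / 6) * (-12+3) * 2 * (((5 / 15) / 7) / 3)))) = 6241 / 17224480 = 0.00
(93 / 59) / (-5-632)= -93 / 37583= -0.00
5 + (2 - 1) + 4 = 10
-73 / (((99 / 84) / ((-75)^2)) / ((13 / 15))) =-3321500 / 11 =-301954.55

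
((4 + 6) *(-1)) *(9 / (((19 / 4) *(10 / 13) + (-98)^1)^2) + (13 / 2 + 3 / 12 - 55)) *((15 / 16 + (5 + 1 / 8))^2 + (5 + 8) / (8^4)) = 79473360263435 / 4481179648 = 17734.92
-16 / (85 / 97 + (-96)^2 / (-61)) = 94672 / 888767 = 0.11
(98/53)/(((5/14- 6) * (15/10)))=-2744/12561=-0.22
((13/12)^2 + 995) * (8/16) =143449/288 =498.09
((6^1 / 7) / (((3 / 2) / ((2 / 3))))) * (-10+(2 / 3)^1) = -3.56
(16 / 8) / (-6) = -1 / 3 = -0.33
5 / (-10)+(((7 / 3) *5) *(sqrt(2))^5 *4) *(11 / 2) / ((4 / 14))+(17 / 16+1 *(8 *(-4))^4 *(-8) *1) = -8383525.70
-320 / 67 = -4.78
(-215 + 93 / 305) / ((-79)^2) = -65482 / 1903505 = -0.03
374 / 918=11 / 27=0.41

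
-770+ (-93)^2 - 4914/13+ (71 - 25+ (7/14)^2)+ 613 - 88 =32289/4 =8072.25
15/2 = 7.50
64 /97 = 0.66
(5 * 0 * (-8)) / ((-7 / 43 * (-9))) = 0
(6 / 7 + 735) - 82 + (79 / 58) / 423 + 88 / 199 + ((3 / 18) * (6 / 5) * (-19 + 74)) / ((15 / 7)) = 112683952823 / 170879310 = 659.44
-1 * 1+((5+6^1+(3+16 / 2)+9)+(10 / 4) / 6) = 365 / 12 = 30.42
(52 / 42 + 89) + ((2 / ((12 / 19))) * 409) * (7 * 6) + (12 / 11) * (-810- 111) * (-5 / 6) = 12779962 / 231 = 55324.51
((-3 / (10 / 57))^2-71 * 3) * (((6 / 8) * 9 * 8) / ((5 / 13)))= 2787291 / 250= 11149.16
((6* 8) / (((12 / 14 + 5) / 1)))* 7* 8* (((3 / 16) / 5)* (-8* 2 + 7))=-31752 / 205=-154.89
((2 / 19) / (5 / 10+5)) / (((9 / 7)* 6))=14 / 5643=0.00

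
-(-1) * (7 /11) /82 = 7 /902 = 0.01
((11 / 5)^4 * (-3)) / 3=-14641 / 625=-23.43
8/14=4/7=0.57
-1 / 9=-0.11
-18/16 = -1.12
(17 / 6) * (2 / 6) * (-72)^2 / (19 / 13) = 63648 / 19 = 3349.89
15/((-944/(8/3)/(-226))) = 565/59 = 9.58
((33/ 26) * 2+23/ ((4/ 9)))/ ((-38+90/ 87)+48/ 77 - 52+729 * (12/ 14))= 2101253/ 20765992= 0.10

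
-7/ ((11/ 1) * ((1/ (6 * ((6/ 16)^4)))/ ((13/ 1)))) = -0.98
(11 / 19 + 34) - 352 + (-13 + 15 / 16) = -100163 / 304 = -329.48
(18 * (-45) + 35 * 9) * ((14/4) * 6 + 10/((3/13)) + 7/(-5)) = -31152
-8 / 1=-8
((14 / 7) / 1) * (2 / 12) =1 / 3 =0.33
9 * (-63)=-567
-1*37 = -37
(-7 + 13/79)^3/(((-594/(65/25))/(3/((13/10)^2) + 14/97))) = 2.68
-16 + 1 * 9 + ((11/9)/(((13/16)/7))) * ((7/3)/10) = -7973/1755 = -4.54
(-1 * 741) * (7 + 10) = -12597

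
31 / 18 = 1.72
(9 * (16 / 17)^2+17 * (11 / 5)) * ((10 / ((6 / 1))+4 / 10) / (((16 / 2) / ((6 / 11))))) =2032453 / 317900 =6.39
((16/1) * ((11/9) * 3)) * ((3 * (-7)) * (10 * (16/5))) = -39424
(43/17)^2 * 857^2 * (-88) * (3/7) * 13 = -4660642961832/2023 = -2303827465.07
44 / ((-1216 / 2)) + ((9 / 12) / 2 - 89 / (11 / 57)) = -385295 / 836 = -460.88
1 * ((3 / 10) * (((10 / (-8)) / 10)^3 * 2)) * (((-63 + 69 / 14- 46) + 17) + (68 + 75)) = -2349 / 35840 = -0.07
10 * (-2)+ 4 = -16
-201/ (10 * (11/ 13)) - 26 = -5473/ 110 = -49.75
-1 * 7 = -7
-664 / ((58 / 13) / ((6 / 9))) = -8632 / 87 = -99.22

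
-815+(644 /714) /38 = -789712 /969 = -814.98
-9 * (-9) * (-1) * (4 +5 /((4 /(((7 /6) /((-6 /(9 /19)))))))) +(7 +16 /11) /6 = -1047559 /3344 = -313.27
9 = 9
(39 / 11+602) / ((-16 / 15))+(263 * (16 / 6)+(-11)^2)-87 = 88511 / 528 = 167.63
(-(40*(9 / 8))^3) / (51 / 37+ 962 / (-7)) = 23601375 / 35237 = 669.79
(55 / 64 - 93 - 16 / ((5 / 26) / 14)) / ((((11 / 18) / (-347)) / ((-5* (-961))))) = 1207146871863 / 352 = 3429394522.34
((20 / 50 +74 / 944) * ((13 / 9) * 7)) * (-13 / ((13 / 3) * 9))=-102739 / 63720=-1.61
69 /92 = 3 /4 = 0.75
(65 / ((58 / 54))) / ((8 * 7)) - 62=-98933 / 1624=-60.92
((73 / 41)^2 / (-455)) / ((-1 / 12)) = 63948 / 764855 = 0.08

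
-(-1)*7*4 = 28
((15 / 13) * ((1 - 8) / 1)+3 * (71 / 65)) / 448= -3 / 280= -0.01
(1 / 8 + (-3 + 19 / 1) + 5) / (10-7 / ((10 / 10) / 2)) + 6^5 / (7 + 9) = 480.72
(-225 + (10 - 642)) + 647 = -210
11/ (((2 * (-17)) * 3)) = -11/ 102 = -0.11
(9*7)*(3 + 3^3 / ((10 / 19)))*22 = 376299 / 5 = 75259.80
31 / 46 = 0.67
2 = 2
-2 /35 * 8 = -0.46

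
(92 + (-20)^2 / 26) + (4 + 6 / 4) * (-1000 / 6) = -31562 / 39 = -809.28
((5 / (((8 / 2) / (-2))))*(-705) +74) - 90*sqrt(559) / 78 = 1809.22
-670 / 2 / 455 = -67 / 91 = -0.74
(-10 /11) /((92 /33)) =-15 /46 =-0.33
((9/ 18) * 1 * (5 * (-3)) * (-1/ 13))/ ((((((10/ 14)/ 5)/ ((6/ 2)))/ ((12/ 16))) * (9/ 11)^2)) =13.57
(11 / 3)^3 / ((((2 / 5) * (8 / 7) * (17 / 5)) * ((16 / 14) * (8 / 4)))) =1630475 / 117504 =13.88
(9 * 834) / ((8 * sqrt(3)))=1251 * sqrt(3) / 4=541.70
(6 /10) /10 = 3 /50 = 0.06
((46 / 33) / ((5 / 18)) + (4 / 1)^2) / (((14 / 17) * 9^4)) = 9826 / 2525985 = 0.00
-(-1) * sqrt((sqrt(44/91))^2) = 0.70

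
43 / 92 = 0.47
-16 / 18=-8 / 9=-0.89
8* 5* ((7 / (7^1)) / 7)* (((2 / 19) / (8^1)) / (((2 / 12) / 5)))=300 / 133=2.26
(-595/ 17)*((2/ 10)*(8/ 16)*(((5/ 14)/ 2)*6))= -15/ 4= -3.75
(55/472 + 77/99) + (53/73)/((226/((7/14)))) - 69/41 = -0.79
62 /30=31 /15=2.07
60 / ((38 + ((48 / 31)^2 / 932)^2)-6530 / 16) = -8021925051040 / 49485249273867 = -0.16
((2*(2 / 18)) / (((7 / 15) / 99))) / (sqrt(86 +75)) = 3.72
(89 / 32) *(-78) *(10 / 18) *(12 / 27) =-5785 / 108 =-53.56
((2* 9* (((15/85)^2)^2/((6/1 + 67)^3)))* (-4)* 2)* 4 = -46656/32491088857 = -0.00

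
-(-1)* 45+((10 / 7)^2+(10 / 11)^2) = 283805 / 5929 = 47.87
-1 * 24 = -24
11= 11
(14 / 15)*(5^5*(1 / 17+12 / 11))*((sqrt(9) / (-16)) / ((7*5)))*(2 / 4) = -26875 / 2992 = -8.98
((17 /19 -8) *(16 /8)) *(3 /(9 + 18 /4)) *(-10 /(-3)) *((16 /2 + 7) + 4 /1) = -200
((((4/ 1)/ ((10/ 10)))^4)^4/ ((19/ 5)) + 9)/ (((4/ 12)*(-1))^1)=-64424509953/ 19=-3390763681.74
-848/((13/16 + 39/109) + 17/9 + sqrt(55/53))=-33873161649408/108648468437 + 208917024768*sqrt(2915)/108648468437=-207.95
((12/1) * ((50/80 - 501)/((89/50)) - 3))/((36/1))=-101143/1068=-94.70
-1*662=-662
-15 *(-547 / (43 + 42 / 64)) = 262560 / 1397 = 187.95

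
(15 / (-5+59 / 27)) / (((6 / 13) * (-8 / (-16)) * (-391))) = 1755 / 29716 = 0.06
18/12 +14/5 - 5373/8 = -26693/40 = -667.32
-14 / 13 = -1.08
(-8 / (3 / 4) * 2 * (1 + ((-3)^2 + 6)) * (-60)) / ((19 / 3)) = 61440 / 19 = 3233.68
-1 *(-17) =17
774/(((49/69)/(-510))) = -27237060/49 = -555858.37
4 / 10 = 2 / 5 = 0.40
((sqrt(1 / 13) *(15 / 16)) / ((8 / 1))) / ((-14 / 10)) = -75 *sqrt(13) / 11648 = -0.02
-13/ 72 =-0.18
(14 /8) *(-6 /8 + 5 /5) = 7 /16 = 0.44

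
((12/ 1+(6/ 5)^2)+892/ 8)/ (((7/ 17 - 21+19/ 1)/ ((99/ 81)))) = -1168189/ 12150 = -96.15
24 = 24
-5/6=-0.83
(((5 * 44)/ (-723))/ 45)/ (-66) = 2/ 19521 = 0.00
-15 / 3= -5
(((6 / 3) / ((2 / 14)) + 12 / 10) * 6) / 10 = 228 / 25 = 9.12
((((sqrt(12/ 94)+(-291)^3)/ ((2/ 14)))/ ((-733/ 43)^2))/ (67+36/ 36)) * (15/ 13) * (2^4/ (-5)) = 3827323431036/ 118740869 - 155316 * sqrt(282)/ 5580820843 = 32232.57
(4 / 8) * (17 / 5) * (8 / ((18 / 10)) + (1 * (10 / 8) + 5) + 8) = 11441 / 360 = 31.78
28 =28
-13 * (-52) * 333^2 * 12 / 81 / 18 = 1850888 / 3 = 616962.67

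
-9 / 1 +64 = 55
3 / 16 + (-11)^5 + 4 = -2576749 / 16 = -161046.81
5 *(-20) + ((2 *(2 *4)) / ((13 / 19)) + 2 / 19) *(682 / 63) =800288 / 5187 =154.29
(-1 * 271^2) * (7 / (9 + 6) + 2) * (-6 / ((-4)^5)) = -1061.45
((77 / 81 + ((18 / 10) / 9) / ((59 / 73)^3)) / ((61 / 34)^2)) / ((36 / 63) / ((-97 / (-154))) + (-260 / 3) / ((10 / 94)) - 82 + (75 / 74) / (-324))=-3670311624625024 / 7960256989041706365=-0.00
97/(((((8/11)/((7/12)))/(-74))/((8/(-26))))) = 276353/156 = 1771.49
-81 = -81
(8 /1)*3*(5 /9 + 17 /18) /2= 18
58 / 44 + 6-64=-1247 / 22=-56.68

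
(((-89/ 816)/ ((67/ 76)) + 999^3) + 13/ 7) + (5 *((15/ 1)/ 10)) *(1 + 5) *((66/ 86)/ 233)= 955704987046654109/ 958577844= 997003000.88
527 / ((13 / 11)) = 5797 / 13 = 445.92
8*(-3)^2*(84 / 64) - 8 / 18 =1693 / 18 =94.06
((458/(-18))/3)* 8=-1832/27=-67.85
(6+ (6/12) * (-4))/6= 0.67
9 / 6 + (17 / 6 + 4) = 25 / 3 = 8.33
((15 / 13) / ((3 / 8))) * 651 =26040 / 13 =2003.08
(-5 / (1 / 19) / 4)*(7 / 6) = -665 / 24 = -27.71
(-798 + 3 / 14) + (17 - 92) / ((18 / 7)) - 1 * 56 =-18542 / 21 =-882.95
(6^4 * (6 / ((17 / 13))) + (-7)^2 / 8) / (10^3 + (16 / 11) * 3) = 5.93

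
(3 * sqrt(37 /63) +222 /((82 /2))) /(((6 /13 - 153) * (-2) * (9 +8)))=13 * sqrt(259) /471954 +481 /460717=0.00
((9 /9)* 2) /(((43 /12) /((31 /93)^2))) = 8 /129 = 0.06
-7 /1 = -7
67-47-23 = -3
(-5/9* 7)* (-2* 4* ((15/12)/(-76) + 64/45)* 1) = 134617/3078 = 43.74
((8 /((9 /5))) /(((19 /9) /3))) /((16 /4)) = 30 /19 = 1.58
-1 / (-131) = 1 / 131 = 0.01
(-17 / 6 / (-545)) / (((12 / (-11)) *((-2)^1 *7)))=187 / 549360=0.00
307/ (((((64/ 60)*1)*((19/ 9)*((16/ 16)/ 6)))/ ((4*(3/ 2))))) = 4907.96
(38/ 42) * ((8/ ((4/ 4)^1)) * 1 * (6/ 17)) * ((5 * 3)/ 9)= 1520/ 357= 4.26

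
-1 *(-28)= 28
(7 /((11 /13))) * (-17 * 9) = -13923 /11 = -1265.73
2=2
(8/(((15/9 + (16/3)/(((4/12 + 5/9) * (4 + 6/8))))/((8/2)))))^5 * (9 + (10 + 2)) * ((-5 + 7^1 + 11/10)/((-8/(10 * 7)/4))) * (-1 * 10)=460016281295089827840/129891985607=3541529364.92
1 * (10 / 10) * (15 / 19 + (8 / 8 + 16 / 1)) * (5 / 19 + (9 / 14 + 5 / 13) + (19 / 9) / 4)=1471405 / 45486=32.35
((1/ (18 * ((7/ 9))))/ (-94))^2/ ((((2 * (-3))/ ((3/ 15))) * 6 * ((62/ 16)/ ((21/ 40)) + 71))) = -1/ 24434014080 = -0.00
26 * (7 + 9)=416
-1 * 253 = -253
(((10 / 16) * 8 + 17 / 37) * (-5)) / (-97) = 0.28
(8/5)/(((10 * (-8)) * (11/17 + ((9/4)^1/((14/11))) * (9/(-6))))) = 952/95425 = 0.01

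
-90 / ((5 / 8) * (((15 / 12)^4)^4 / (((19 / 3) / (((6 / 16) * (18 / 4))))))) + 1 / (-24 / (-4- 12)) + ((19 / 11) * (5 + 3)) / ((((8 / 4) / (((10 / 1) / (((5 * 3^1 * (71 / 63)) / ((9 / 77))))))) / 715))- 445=-126541940886364939 / 1072540283203125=-117.98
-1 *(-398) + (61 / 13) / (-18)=93071 / 234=397.74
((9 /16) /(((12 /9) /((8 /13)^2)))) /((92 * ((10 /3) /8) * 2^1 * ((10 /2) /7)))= 567 /194350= 0.00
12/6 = 2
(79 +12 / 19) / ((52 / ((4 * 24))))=36312 / 247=147.01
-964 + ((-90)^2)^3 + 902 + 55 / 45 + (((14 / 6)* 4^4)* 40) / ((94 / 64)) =224799549855571 / 423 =531441016207.02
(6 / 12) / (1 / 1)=1 / 2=0.50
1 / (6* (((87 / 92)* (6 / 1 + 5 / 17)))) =782 / 27927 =0.03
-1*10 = -10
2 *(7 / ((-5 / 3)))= -42 / 5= -8.40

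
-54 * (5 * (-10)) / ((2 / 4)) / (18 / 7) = 2100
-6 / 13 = -0.46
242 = 242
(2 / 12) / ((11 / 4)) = 2 / 33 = 0.06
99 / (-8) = -99 / 8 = -12.38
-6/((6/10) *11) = -10/11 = -0.91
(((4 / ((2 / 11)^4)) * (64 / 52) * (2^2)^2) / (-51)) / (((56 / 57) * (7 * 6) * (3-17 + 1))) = 1112716 / 422331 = 2.63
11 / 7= 1.57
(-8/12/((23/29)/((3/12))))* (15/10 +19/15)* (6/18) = -0.19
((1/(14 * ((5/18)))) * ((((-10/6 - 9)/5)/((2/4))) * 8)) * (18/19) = -27648/3325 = -8.32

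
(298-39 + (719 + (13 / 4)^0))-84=895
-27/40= -0.68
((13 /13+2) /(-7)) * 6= -2.57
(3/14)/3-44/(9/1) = -607/126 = -4.82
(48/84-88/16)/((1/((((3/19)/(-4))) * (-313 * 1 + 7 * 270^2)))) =105567309/1064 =99217.40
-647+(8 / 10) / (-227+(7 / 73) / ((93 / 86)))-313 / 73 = -366209880108 / 562282865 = -651.29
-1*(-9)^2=-81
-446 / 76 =-223 / 38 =-5.87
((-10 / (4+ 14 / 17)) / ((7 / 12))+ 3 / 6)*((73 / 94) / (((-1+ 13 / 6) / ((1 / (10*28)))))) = -383907 / 52876880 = -0.01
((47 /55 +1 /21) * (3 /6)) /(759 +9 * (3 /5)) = 521 /882882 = 0.00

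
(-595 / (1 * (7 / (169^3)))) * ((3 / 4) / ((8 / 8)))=-1230836295 / 4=-307709073.75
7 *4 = 28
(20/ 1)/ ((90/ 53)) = 106/ 9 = 11.78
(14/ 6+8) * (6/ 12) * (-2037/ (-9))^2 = 14292271/ 54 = 264671.69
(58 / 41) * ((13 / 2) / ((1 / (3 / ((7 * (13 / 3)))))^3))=21141 / 2376647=0.01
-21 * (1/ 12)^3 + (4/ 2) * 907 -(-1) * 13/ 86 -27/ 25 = 1813.06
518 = 518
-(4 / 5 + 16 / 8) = -14 / 5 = -2.80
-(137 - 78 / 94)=-6400 / 47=-136.17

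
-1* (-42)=42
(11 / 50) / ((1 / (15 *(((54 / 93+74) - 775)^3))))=-337810727565201 / 297910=-1133935509.27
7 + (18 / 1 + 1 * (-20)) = 5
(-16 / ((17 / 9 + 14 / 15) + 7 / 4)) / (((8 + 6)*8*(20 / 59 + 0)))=-531 / 5761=-0.09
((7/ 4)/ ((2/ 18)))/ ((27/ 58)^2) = 5887/ 81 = 72.68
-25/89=-0.28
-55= -55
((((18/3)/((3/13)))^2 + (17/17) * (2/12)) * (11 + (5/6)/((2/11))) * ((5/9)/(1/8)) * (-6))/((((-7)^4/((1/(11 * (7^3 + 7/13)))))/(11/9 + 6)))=-0.22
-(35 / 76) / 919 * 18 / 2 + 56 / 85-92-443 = -3172271411 / 5936740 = -534.35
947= 947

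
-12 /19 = -0.63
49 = 49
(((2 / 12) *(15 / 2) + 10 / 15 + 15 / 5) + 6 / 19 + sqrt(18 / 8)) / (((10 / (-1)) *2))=-307 / 912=-0.34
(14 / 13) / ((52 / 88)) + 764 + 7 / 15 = 1942543 / 2535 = 766.29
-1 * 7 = -7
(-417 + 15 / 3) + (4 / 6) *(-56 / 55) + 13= -65947 / 165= -399.68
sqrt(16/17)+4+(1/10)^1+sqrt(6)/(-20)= -sqrt(6)/20+4 *sqrt(17)/17+41/10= 4.95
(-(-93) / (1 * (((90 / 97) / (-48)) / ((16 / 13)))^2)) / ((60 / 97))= 115887566848 / 190125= 609533.55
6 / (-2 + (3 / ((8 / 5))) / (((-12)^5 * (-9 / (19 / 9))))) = -322486272 / 107495329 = -3.00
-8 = -8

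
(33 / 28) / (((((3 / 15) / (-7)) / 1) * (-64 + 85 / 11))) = 1815 / 2476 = 0.73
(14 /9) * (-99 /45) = -154 /45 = -3.42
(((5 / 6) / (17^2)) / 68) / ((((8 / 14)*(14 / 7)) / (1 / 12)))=35 / 11319552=0.00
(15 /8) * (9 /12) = 45 /32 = 1.41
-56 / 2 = -28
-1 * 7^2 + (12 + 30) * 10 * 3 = 1211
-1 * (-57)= 57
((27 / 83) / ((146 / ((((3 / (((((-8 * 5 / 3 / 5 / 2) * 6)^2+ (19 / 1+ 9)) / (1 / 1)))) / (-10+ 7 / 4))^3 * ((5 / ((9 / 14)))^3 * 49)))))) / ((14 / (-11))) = 600250 / 240842759751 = 0.00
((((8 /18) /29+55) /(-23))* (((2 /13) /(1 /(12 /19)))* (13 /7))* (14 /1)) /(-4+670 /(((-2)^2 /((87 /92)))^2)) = -676366336 /3743659851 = -0.18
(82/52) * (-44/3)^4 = 76835968/1053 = 72968.63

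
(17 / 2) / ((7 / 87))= 1479 / 14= 105.64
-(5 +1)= -6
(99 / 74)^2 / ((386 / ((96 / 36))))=3267 / 264217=0.01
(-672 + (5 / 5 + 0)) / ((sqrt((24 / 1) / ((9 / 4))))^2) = -2013 / 32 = -62.91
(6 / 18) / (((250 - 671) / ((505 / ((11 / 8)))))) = -4040 / 13893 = -0.29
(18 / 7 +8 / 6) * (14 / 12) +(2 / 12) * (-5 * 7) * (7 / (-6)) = 409 / 36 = 11.36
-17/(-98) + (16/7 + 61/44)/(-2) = -7169/4312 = -1.66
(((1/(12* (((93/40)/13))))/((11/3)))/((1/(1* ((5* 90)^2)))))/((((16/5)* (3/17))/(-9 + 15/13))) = -357542.16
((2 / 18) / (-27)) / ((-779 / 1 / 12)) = 4 / 63099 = 0.00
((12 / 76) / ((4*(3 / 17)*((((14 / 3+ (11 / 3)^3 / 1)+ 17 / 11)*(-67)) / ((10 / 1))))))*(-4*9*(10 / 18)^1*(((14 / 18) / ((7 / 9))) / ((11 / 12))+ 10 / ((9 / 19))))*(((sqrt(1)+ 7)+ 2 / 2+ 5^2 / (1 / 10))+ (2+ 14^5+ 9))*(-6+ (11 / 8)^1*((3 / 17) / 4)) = -71651298888225 / 83946712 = -853533.12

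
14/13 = 1.08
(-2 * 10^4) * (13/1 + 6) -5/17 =-6460005/17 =-380000.29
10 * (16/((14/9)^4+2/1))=524880/25769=20.37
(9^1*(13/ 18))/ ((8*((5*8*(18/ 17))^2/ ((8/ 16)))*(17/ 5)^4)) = 325/ 191766528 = 0.00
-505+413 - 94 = -186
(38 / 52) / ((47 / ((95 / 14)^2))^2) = 1547561875 / 2206384544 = 0.70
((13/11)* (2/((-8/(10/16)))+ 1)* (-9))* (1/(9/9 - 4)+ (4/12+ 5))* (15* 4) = -236925/88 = -2692.33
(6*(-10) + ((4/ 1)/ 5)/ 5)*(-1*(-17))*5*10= -50864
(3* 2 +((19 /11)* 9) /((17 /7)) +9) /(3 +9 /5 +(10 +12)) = 10005 /12529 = 0.80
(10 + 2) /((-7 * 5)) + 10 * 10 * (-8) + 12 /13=-363736 /455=-799.42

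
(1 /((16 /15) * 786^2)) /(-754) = -5 /2484363648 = -0.00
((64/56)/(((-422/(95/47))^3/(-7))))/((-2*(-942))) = 857375/1837476689033292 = 0.00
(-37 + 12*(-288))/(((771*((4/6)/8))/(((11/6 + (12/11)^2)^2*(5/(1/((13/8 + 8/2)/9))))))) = -420734033125/270917064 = -1553.00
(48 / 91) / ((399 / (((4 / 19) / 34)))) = 32 / 3909269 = 0.00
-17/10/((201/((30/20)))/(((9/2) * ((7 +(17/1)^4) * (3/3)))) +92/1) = -1597473/86451815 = -0.02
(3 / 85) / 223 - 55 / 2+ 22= -208499 / 37910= -5.50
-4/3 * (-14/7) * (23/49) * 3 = 184/49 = 3.76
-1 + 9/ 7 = 2/ 7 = 0.29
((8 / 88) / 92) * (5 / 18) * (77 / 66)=35 / 109296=0.00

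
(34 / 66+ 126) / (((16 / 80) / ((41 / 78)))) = 855875 / 2574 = 332.51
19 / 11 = 1.73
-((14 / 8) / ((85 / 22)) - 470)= 79823 / 170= 469.55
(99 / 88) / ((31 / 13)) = 117 / 248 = 0.47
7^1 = 7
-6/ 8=-3/ 4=-0.75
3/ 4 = 0.75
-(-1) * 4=4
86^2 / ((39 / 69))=170108 / 13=13085.23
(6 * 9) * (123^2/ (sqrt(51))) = 272322 * sqrt(51)/ 17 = 114398.12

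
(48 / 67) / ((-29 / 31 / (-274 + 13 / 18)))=1219912 / 5829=209.28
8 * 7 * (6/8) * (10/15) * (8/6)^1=37.33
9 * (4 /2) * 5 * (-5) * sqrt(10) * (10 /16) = -1125 * sqrt(10) /4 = -889.39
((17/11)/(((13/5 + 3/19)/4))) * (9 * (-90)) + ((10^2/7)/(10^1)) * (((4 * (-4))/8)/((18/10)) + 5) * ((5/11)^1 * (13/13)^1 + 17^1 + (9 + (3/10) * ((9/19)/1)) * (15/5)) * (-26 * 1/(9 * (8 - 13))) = -112333318/67203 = -1671.55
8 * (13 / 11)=104 / 11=9.45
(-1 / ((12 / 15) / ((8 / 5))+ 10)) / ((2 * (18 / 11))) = -0.03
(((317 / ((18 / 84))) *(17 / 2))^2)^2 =24999992337599054.83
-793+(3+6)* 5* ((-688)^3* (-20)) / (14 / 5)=104676643778.43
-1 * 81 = -81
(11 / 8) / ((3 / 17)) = 187 / 24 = 7.79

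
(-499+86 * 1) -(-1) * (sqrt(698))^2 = 285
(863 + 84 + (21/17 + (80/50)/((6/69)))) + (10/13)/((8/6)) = 2137539/2210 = 967.21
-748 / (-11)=68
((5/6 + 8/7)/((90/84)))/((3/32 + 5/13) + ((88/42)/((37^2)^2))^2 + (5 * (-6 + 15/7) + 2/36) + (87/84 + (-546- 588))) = -5942665638664230112/3710745308236952479245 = -0.00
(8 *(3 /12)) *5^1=10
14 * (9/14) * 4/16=9/4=2.25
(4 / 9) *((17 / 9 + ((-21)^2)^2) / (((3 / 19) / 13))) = 1729341848 / 243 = 7116633.12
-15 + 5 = -10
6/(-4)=-3/2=-1.50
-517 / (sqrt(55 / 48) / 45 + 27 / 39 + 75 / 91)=-126213927840 / 370124269 + 154125972 * sqrt(165) / 370124269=-335.66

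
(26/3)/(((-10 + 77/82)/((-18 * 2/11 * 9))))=230256/8173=28.17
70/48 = 35/24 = 1.46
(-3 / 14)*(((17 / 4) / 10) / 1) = -51 / 560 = -0.09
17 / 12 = 1.42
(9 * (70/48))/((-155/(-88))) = 231/31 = 7.45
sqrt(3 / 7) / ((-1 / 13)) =-13 * sqrt(21) / 7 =-8.51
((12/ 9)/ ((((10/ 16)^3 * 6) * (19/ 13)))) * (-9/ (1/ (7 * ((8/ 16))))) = -46592/ 2375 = -19.62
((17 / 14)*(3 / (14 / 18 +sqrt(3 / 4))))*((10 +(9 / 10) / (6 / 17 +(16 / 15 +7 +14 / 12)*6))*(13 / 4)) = -566465211 / 890932 +5098186899*sqrt(3) / 12473048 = 72.14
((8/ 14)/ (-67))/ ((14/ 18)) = -36/ 3283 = -0.01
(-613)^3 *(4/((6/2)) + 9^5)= -40806094574947/3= -13602031524982.33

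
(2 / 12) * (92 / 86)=23 / 129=0.18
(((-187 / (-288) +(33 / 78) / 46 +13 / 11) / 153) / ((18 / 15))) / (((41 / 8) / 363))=95876605 / 135045144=0.71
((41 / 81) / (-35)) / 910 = -41 / 2579850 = -0.00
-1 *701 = -701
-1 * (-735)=735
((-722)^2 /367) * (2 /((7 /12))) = 12510816 /2569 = 4869.92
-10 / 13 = -0.77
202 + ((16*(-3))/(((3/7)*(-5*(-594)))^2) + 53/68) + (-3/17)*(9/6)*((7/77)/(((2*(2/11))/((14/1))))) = 45403370861/224932950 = 201.85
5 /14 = 0.36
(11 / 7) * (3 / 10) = 33 / 70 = 0.47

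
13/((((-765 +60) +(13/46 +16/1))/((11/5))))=-506/12185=-0.04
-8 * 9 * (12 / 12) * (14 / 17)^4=-2765952 / 83521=-33.12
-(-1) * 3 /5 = 3 /5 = 0.60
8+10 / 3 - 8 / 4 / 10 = 167 / 15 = 11.13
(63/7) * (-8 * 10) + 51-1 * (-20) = -649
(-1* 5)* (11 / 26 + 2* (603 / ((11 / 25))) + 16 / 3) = -11783195 / 858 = -13733.33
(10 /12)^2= 25 /36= 0.69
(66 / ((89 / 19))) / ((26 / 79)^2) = 3913107 / 30082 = 130.08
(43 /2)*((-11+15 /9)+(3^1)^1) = -817 /6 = -136.17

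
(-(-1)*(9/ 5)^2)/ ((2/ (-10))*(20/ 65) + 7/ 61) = 64233/ 1055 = 60.88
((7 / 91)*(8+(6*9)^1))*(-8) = -496 / 13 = -38.15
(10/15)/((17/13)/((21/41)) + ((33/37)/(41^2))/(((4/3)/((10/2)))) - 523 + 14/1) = -45279416/34397293745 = -0.00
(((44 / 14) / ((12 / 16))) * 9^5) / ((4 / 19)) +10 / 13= 106957492 / 91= 1175357.05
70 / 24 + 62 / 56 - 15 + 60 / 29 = -10849 / 1218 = -8.91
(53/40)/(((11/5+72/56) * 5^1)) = 371/4880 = 0.08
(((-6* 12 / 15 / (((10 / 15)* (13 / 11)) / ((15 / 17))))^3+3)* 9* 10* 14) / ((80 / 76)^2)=-173229.04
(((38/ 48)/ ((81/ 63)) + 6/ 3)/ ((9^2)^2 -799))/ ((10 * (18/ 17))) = 1921/ 44805312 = 0.00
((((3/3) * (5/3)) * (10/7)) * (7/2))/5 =5/3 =1.67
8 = 8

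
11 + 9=20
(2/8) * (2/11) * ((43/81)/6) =43/10692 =0.00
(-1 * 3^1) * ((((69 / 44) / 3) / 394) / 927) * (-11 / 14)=0.00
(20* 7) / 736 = 35 / 184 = 0.19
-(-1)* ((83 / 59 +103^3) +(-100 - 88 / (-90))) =2900931016 / 2655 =1092629.38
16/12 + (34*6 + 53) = 775/3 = 258.33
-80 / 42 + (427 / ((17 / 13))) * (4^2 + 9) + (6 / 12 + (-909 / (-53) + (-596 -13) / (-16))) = 2487595025 / 302736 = 8217.04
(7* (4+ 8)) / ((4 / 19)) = 399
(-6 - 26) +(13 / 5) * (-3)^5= -3319 / 5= -663.80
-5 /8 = -0.62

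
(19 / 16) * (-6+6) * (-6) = 0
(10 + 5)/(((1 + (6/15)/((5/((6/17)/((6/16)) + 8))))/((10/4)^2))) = 53125/972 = 54.66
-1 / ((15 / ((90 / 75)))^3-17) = -8 / 15489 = -0.00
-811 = -811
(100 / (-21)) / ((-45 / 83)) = 8.78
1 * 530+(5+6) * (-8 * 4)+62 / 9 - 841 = -5905 / 9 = -656.11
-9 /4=-2.25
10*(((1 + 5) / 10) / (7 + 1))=3 / 4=0.75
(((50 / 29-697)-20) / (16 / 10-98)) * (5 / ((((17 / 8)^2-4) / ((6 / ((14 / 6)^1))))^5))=2164899310888550400 / 18917714473273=114437.68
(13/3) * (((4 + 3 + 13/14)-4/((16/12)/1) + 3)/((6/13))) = 74.44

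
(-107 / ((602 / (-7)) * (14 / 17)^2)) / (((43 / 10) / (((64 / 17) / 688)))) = 9095 / 3895843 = 0.00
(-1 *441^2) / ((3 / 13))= -842751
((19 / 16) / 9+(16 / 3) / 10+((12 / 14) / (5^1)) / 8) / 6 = 3461 / 30240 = 0.11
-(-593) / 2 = 593 / 2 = 296.50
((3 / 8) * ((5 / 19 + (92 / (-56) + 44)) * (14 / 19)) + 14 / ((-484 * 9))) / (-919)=-37027871 / 2890284408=-0.01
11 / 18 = 0.61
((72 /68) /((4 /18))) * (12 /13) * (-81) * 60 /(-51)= 419.12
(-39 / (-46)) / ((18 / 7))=91 / 276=0.33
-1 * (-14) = 14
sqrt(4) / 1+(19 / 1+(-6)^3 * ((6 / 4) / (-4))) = 102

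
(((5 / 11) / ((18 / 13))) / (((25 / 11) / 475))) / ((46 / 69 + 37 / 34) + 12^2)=20995 / 44601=0.47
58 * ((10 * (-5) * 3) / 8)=-2175 / 2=-1087.50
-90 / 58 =-45 / 29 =-1.55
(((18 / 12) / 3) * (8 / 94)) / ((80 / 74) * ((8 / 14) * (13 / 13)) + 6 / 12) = 1036 / 27213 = 0.04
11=11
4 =4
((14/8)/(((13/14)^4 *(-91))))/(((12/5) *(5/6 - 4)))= 24010/7054567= 0.00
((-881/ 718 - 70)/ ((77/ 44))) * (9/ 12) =-30.53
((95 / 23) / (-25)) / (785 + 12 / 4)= -19 / 90620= -0.00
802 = 802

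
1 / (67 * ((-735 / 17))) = -17 / 49245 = -0.00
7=7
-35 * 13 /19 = -455 /19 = -23.95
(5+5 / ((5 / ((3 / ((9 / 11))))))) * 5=130 / 3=43.33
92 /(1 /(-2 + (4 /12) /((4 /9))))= -115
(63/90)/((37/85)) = 119/74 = 1.61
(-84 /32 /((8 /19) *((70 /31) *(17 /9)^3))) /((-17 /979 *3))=420363999 /53453440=7.86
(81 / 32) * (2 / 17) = 81 / 272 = 0.30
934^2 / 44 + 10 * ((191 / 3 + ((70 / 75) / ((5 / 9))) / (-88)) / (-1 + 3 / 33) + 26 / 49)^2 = 1618810256088659 / 23769900000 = 68103.37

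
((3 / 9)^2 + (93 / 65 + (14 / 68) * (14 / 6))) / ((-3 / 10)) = -40223 / 5967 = -6.74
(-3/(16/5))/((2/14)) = -105/16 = -6.56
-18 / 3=-6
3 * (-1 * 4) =-12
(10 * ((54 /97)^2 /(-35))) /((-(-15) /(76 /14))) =-73872 /2305205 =-0.03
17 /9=1.89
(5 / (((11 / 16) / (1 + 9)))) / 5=160 / 11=14.55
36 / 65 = 0.55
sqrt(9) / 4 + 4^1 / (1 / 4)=67 / 4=16.75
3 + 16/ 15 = 61/ 15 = 4.07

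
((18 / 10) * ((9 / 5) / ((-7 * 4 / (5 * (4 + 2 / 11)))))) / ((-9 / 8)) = 828 / 385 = 2.15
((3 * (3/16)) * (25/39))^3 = 421875/8998912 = 0.05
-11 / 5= -2.20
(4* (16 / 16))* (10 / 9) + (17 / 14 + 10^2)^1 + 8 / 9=4475 / 42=106.55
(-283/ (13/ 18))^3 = -132183370584/ 2197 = -60165393.98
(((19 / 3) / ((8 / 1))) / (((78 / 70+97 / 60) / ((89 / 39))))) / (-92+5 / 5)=-8455 / 1163058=-0.01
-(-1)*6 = 6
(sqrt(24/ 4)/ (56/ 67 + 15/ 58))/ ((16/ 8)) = 1943 * sqrt(6)/ 4253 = 1.12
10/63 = 0.16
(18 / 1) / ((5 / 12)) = 216 / 5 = 43.20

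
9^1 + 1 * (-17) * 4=-59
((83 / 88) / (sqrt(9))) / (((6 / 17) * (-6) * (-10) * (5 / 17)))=23987 / 475200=0.05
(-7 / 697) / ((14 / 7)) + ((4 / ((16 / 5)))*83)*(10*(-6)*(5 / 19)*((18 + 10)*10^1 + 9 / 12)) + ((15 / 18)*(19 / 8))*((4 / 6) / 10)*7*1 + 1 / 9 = -877048121869 / 1906992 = -459911.80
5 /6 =0.83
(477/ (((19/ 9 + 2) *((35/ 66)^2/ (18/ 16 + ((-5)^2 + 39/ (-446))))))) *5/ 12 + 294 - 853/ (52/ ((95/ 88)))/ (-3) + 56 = 134093356011169/ 27751083360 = 4832.00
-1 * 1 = -1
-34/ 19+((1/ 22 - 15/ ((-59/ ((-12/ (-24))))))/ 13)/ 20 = -1433758/ 801515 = -1.79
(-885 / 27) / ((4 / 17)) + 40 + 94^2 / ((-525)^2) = -109449031 / 1102500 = -99.27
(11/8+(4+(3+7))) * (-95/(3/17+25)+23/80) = -3670197/68480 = -53.60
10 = 10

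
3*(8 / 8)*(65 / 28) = 195 / 28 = 6.96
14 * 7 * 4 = 392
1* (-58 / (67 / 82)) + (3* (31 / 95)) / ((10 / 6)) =-2240407 / 31825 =-70.40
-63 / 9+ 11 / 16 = -101 / 16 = -6.31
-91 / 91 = -1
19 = 19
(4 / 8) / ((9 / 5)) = 5 / 18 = 0.28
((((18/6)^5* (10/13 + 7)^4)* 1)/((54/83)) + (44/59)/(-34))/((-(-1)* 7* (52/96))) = 935595811787484/2606848153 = 358899.24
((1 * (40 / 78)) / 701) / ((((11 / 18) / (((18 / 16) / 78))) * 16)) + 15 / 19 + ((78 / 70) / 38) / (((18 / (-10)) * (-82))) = 538705816211 / 682188098592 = 0.79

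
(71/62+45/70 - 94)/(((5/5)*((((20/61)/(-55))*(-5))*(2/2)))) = -1342671/434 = -3093.71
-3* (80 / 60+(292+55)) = -1045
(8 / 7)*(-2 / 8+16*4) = 510 / 7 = 72.86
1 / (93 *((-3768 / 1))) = -1 / 350424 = -0.00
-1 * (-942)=942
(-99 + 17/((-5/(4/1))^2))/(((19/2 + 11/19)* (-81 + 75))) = 41857/28725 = 1.46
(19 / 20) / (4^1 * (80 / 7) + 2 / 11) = 77 / 3720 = 0.02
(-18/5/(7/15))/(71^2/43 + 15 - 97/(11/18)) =12771/43862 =0.29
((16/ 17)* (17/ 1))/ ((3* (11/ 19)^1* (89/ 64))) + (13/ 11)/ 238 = 4633999/ 699006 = 6.63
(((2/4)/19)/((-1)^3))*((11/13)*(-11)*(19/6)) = 121/156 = 0.78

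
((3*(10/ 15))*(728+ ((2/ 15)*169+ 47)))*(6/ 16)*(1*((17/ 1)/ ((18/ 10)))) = 203371/ 36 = 5649.19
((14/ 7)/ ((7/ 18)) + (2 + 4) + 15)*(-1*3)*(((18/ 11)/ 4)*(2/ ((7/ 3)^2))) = -44469/ 3773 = -11.79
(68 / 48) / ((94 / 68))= 289 / 282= 1.02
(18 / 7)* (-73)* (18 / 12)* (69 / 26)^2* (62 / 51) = -96967287 / 40222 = -2410.80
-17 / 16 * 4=-17 / 4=-4.25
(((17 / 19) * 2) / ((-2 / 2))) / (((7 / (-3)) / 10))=1020 / 133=7.67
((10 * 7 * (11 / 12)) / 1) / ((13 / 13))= 385 / 6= 64.17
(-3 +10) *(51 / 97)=357 / 97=3.68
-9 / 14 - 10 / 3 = -167 / 42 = -3.98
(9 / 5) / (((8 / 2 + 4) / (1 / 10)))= 9 / 400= 0.02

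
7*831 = 5817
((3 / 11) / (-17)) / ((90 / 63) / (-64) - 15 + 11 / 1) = 672 / 168487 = 0.00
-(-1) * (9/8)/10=9/80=0.11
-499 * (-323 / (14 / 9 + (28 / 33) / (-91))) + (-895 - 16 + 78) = 205777129 / 1990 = 103405.59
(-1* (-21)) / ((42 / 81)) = 40.50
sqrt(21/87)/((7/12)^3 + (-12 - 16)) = -1728* sqrt(203)/1393189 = -0.02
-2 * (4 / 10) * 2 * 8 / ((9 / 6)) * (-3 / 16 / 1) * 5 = 8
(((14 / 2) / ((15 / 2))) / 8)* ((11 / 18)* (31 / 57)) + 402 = 24749507 / 61560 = 402.04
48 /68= 12 /17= 0.71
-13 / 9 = -1.44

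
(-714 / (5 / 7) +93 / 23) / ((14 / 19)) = -2175291 / 1610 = -1351.11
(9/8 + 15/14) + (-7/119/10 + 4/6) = 40801/14280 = 2.86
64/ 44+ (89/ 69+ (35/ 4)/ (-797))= 6614039/ 2419692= 2.73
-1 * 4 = -4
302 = 302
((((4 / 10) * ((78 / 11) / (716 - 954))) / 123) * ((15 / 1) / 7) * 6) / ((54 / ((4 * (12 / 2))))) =-208 / 375683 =-0.00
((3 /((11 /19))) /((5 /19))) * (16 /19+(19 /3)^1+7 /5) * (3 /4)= 34827 /275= 126.64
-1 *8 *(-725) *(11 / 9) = 63800 / 9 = 7088.89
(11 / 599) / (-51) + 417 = 12738922 / 30549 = 417.00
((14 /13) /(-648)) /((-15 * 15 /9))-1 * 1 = -1.00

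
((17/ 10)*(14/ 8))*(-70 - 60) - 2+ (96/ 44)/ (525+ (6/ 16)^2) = -191625267/ 492932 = -388.75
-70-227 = -297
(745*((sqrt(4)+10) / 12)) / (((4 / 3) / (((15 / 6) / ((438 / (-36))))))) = -33525 / 292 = -114.81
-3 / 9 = -1 / 3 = -0.33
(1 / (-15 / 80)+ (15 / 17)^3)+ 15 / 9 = -2.98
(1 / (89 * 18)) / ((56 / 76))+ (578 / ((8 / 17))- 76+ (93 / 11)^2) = 1660472147 / 1356894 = 1223.73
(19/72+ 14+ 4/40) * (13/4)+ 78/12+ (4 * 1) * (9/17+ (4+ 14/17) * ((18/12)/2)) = 1707991/24480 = 69.77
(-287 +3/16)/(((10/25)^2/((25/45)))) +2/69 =-13192991/13248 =-995.85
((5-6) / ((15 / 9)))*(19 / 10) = -57 / 50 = -1.14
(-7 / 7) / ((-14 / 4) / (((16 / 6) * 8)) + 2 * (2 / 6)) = -384 / 193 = -1.99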